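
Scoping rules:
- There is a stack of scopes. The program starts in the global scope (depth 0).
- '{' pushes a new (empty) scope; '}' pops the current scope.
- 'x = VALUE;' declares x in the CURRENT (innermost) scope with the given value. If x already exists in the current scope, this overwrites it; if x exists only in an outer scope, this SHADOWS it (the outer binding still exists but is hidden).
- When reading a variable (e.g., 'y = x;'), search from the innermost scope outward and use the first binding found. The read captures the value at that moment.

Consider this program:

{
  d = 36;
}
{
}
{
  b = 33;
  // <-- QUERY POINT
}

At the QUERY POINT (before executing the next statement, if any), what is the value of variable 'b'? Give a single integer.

Answer: 33

Derivation:
Step 1: enter scope (depth=1)
Step 2: declare d=36 at depth 1
Step 3: exit scope (depth=0)
Step 4: enter scope (depth=1)
Step 5: exit scope (depth=0)
Step 6: enter scope (depth=1)
Step 7: declare b=33 at depth 1
Visible at query point: b=33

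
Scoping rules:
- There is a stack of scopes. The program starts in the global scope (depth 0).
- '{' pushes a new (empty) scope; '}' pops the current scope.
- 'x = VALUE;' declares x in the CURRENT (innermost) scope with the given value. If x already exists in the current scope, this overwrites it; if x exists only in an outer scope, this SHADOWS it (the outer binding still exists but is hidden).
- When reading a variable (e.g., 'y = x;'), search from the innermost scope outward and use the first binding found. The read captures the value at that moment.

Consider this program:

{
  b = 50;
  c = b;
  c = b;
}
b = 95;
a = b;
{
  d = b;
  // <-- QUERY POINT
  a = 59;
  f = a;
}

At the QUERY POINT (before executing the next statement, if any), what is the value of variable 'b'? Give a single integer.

Step 1: enter scope (depth=1)
Step 2: declare b=50 at depth 1
Step 3: declare c=(read b)=50 at depth 1
Step 4: declare c=(read b)=50 at depth 1
Step 5: exit scope (depth=0)
Step 6: declare b=95 at depth 0
Step 7: declare a=(read b)=95 at depth 0
Step 8: enter scope (depth=1)
Step 9: declare d=(read b)=95 at depth 1
Visible at query point: a=95 b=95 d=95

Answer: 95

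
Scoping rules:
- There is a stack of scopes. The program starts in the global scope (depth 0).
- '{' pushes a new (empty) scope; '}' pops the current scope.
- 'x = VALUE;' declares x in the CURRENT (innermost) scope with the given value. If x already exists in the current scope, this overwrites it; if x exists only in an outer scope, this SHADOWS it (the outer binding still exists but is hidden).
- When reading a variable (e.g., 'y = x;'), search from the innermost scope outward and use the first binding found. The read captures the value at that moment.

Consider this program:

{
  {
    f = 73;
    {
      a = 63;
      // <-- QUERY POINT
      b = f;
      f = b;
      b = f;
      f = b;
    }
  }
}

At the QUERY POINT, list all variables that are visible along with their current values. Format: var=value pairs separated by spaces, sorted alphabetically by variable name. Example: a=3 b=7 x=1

Step 1: enter scope (depth=1)
Step 2: enter scope (depth=2)
Step 3: declare f=73 at depth 2
Step 4: enter scope (depth=3)
Step 5: declare a=63 at depth 3
Visible at query point: a=63 f=73

Answer: a=63 f=73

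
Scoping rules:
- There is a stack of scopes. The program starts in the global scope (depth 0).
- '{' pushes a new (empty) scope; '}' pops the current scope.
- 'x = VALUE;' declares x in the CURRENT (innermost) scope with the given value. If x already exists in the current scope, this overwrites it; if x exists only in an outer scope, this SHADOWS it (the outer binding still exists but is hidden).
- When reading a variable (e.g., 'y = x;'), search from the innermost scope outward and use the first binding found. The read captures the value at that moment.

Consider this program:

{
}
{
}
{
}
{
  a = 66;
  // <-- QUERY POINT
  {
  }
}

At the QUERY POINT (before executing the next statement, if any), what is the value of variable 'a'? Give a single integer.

Step 1: enter scope (depth=1)
Step 2: exit scope (depth=0)
Step 3: enter scope (depth=1)
Step 4: exit scope (depth=0)
Step 5: enter scope (depth=1)
Step 6: exit scope (depth=0)
Step 7: enter scope (depth=1)
Step 8: declare a=66 at depth 1
Visible at query point: a=66

Answer: 66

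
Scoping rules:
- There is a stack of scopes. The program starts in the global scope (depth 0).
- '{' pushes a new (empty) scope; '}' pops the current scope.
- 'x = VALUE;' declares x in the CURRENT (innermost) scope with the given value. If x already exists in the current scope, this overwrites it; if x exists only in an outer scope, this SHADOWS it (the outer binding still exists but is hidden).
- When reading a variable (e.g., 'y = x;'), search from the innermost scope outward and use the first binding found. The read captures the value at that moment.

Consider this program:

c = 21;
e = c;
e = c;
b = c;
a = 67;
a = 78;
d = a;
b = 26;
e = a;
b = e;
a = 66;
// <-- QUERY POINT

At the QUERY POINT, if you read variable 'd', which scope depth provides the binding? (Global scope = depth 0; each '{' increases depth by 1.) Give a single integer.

Answer: 0

Derivation:
Step 1: declare c=21 at depth 0
Step 2: declare e=(read c)=21 at depth 0
Step 3: declare e=(read c)=21 at depth 0
Step 4: declare b=(read c)=21 at depth 0
Step 5: declare a=67 at depth 0
Step 6: declare a=78 at depth 0
Step 7: declare d=(read a)=78 at depth 0
Step 8: declare b=26 at depth 0
Step 9: declare e=(read a)=78 at depth 0
Step 10: declare b=(read e)=78 at depth 0
Step 11: declare a=66 at depth 0
Visible at query point: a=66 b=78 c=21 d=78 e=78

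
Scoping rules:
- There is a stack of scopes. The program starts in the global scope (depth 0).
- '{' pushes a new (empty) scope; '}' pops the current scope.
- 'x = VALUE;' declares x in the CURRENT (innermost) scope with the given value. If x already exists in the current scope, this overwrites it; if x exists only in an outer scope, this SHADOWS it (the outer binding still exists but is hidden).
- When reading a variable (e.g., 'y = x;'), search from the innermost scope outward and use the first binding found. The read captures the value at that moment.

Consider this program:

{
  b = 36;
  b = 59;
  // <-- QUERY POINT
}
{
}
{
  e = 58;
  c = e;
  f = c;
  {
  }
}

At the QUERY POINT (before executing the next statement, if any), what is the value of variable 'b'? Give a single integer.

Step 1: enter scope (depth=1)
Step 2: declare b=36 at depth 1
Step 3: declare b=59 at depth 1
Visible at query point: b=59

Answer: 59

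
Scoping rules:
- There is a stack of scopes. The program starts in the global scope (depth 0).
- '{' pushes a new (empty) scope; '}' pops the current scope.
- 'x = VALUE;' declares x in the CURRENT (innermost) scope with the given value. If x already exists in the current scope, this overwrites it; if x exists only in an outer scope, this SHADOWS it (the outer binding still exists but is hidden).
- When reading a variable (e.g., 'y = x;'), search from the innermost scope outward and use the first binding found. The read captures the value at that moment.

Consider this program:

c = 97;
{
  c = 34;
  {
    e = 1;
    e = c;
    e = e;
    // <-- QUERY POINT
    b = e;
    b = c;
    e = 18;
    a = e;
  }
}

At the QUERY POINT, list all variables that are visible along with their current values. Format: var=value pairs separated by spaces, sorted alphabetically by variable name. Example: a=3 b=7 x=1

Step 1: declare c=97 at depth 0
Step 2: enter scope (depth=1)
Step 3: declare c=34 at depth 1
Step 4: enter scope (depth=2)
Step 5: declare e=1 at depth 2
Step 6: declare e=(read c)=34 at depth 2
Step 7: declare e=(read e)=34 at depth 2
Visible at query point: c=34 e=34

Answer: c=34 e=34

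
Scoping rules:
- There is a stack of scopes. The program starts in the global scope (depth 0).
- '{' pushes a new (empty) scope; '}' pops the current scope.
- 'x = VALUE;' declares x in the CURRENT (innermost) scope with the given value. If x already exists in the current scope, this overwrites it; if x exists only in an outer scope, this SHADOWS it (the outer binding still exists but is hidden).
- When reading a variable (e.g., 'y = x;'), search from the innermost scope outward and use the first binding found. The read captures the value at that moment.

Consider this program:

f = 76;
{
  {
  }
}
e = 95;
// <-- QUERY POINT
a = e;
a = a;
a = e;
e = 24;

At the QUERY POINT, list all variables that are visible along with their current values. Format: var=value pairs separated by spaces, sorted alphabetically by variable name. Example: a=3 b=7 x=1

Answer: e=95 f=76

Derivation:
Step 1: declare f=76 at depth 0
Step 2: enter scope (depth=1)
Step 3: enter scope (depth=2)
Step 4: exit scope (depth=1)
Step 5: exit scope (depth=0)
Step 6: declare e=95 at depth 0
Visible at query point: e=95 f=76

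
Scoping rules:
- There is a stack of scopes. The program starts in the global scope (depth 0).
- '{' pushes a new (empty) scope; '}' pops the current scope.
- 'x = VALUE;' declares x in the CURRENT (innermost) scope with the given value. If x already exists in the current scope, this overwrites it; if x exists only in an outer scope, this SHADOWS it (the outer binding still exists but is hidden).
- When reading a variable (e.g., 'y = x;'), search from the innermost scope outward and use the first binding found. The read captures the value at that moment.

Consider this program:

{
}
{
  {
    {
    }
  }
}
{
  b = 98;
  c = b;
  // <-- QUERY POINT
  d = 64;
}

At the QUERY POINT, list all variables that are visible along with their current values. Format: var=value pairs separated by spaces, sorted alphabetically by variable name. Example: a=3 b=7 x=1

Answer: b=98 c=98

Derivation:
Step 1: enter scope (depth=1)
Step 2: exit scope (depth=0)
Step 3: enter scope (depth=1)
Step 4: enter scope (depth=2)
Step 5: enter scope (depth=3)
Step 6: exit scope (depth=2)
Step 7: exit scope (depth=1)
Step 8: exit scope (depth=0)
Step 9: enter scope (depth=1)
Step 10: declare b=98 at depth 1
Step 11: declare c=(read b)=98 at depth 1
Visible at query point: b=98 c=98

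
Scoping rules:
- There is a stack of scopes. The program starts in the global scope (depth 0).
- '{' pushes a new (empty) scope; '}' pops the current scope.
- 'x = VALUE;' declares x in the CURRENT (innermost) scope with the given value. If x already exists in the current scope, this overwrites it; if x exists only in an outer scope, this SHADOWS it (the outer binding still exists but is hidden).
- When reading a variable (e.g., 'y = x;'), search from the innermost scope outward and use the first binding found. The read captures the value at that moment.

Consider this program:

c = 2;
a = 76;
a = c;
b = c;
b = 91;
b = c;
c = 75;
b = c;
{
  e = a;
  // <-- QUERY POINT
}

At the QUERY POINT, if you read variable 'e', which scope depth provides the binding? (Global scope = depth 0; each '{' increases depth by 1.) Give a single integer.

Answer: 1

Derivation:
Step 1: declare c=2 at depth 0
Step 2: declare a=76 at depth 0
Step 3: declare a=(read c)=2 at depth 0
Step 4: declare b=(read c)=2 at depth 0
Step 5: declare b=91 at depth 0
Step 6: declare b=(read c)=2 at depth 0
Step 7: declare c=75 at depth 0
Step 8: declare b=(read c)=75 at depth 0
Step 9: enter scope (depth=1)
Step 10: declare e=(read a)=2 at depth 1
Visible at query point: a=2 b=75 c=75 e=2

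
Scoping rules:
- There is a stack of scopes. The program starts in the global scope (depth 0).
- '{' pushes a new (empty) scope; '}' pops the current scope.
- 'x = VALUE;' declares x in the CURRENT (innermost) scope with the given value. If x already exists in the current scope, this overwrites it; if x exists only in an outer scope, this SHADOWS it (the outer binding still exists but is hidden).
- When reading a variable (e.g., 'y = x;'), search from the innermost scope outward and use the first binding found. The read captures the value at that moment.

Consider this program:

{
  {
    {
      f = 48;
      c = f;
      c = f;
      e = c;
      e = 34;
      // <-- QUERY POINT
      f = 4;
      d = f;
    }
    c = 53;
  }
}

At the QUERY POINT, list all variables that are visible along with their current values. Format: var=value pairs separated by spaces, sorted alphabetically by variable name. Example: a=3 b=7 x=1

Step 1: enter scope (depth=1)
Step 2: enter scope (depth=2)
Step 3: enter scope (depth=3)
Step 4: declare f=48 at depth 3
Step 5: declare c=(read f)=48 at depth 3
Step 6: declare c=(read f)=48 at depth 3
Step 7: declare e=(read c)=48 at depth 3
Step 8: declare e=34 at depth 3
Visible at query point: c=48 e=34 f=48

Answer: c=48 e=34 f=48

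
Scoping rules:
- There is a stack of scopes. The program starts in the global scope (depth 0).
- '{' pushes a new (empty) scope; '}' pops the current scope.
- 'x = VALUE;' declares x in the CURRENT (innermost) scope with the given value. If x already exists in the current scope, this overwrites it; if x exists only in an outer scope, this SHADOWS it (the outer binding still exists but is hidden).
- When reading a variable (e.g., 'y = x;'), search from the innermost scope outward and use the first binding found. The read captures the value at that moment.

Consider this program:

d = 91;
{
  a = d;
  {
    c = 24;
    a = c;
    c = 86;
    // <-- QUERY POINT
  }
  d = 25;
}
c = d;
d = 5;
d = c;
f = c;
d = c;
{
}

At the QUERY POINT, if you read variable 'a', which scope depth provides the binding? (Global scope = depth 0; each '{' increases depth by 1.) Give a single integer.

Answer: 2

Derivation:
Step 1: declare d=91 at depth 0
Step 2: enter scope (depth=1)
Step 3: declare a=(read d)=91 at depth 1
Step 4: enter scope (depth=2)
Step 5: declare c=24 at depth 2
Step 6: declare a=(read c)=24 at depth 2
Step 7: declare c=86 at depth 2
Visible at query point: a=24 c=86 d=91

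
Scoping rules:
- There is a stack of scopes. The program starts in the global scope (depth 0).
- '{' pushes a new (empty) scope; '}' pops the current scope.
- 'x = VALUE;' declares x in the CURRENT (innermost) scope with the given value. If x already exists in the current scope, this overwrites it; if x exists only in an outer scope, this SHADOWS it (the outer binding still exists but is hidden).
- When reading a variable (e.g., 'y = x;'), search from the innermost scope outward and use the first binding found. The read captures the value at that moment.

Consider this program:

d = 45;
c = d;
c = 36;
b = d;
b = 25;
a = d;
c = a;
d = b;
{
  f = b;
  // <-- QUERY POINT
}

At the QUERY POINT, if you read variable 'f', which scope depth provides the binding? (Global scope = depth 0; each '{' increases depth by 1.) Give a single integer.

Step 1: declare d=45 at depth 0
Step 2: declare c=(read d)=45 at depth 0
Step 3: declare c=36 at depth 0
Step 4: declare b=(read d)=45 at depth 0
Step 5: declare b=25 at depth 0
Step 6: declare a=(read d)=45 at depth 0
Step 7: declare c=(read a)=45 at depth 0
Step 8: declare d=(read b)=25 at depth 0
Step 9: enter scope (depth=1)
Step 10: declare f=(read b)=25 at depth 1
Visible at query point: a=45 b=25 c=45 d=25 f=25

Answer: 1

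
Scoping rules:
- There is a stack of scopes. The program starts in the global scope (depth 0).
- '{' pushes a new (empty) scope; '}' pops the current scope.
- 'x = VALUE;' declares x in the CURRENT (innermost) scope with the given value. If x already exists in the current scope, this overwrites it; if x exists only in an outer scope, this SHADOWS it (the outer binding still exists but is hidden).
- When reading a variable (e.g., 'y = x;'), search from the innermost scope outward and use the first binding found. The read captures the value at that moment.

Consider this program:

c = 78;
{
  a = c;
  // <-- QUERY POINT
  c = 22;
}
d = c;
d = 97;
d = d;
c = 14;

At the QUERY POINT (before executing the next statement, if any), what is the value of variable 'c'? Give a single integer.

Answer: 78

Derivation:
Step 1: declare c=78 at depth 0
Step 2: enter scope (depth=1)
Step 3: declare a=(read c)=78 at depth 1
Visible at query point: a=78 c=78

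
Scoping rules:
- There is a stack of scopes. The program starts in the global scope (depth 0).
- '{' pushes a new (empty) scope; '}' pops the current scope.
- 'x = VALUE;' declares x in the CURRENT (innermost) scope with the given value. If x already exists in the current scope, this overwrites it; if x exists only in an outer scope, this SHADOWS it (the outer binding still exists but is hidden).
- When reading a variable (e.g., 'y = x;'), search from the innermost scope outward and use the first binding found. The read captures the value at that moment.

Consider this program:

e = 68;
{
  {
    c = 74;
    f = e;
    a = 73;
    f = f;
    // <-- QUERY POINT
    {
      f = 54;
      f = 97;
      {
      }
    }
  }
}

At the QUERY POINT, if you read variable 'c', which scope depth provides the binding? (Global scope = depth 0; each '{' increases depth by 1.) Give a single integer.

Step 1: declare e=68 at depth 0
Step 2: enter scope (depth=1)
Step 3: enter scope (depth=2)
Step 4: declare c=74 at depth 2
Step 5: declare f=(read e)=68 at depth 2
Step 6: declare a=73 at depth 2
Step 7: declare f=(read f)=68 at depth 2
Visible at query point: a=73 c=74 e=68 f=68

Answer: 2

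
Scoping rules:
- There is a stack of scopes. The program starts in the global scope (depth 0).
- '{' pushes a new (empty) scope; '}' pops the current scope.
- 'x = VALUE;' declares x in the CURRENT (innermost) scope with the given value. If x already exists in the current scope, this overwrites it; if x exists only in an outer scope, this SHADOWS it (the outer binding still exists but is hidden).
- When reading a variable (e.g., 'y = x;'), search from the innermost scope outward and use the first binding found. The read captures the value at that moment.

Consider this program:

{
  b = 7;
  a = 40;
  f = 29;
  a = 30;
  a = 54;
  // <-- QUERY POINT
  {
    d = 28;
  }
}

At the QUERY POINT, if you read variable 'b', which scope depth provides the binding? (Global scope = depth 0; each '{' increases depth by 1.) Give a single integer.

Step 1: enter scope (depth=1)
Step 2: declare b=7 at depth 1
Step 3: declare a=40 at depth 1
Step 4: declare f=29 at depth 1
Step 5: declare a=30 at depth 1
Step 6: declare a=54 at depth 1
Visible at query point: a=54 b=7 f=29

Answer: 1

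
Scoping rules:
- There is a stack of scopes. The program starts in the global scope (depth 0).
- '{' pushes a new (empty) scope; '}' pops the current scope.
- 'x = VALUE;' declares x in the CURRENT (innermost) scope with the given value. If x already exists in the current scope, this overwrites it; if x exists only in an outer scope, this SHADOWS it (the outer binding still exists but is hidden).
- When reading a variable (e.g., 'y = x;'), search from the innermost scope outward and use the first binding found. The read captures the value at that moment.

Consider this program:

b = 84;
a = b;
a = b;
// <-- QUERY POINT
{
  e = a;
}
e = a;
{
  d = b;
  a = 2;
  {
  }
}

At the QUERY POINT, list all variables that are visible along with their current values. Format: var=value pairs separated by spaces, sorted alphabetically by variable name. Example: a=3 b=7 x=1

Step 1: declare b=84 at depth 0
Step 2: declare a=(read b)=84 at depth 0
Step 3: declare a=(read b)=84 at depth 0
Visible at query point: a=84 b=84

Answer: a=84 b=84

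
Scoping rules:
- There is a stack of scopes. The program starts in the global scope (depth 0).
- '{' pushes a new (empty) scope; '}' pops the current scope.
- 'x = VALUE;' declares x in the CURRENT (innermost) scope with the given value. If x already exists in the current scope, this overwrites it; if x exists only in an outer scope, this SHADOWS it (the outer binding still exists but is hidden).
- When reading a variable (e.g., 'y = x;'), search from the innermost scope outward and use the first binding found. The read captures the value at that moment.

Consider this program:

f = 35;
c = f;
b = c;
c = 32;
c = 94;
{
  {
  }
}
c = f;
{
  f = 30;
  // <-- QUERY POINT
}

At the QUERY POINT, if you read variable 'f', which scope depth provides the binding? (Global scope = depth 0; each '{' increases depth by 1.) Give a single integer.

Answer: 1

Derivation:
Step 1: declare f=35 at depth 0
Step 2: declare c=(read f)=35 at depth 0
Step 3: declare b=(read c)=35 at depth 0
Step 4: declare c=32 at depth 0
Step 5: declare c=94 at depth 0
Step 6: enter scope (depth=1)
Step 7: enter scope (depth=2)
Step 8: exit scope (depth=1)
Step 9: exit scope (depth=0)
Step 10: declare c=(read f)=35 at depth 0
Step 11: enter scope (depth=1)
Step 12: declare f=30 at depth 1
Visible at query point: b=35 c=35 f=30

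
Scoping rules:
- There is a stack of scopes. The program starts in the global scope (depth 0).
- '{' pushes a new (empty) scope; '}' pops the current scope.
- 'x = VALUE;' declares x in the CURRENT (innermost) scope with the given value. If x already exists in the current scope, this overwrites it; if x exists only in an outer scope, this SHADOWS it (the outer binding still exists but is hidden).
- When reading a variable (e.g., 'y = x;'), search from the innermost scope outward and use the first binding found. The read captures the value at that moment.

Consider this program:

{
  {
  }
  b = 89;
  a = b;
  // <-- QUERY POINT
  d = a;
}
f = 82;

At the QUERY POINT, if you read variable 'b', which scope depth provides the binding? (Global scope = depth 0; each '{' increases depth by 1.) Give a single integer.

Answer: 1

Derivation:
Step 1: enter scope (depth=1)
Step 2: enter scope (depth=2)
Step 3: exit scope (depth=1)
Step 4: declare b=89 at depth 1
Step 5: declare a=(read b)=89 at depth 1
Visible at query point: a=89 b=89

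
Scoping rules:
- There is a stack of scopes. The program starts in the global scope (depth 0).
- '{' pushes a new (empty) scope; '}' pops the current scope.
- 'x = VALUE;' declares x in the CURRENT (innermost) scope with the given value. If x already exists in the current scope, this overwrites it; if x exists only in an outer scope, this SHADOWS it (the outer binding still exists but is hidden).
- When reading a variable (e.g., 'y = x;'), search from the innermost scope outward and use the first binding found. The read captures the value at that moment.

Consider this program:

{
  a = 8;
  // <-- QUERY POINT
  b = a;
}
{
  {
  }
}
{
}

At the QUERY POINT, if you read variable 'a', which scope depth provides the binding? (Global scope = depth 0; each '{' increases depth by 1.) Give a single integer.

Step 1: enter scope (depth=1)
Step 2: declare a=8 at depth 1
Visible at query point: a=8

Answer: 1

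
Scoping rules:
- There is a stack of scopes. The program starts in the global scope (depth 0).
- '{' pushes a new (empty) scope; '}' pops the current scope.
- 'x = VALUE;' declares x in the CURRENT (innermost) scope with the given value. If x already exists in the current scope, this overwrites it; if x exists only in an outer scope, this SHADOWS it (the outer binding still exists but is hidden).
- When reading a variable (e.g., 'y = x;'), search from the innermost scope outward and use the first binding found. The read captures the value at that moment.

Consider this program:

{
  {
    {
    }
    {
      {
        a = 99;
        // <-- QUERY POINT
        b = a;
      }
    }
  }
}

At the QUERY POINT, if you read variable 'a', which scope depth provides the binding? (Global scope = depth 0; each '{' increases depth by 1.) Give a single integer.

Answer: 4

Derivation:
Step 1: enter scope (depth=1)
Step 2: enter scope (depth=2)
Step 3: enter scope (depth=3)
Step 4: exit scope (depth=2)
Step 5: enter scope (depth=3)
Step 6: enter scope (depth=4)
Step 7: declare a=99 at depth 4
Visible at query point: a=99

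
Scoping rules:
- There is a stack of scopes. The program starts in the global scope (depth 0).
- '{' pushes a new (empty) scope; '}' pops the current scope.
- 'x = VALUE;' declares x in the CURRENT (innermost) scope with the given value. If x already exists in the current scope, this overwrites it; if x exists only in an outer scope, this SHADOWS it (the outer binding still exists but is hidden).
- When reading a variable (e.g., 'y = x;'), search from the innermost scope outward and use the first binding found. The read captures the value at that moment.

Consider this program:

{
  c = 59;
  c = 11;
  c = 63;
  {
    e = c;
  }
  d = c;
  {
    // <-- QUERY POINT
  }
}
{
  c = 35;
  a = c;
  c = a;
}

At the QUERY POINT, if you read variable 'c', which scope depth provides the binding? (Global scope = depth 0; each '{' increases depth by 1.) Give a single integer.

Step 1: enter scope (depth=1)
Step 2: declare c=59 at depth 1
Step 3: declare c=11 at depth 1
Step 4: declare c=63 at depth 1
Step 5: enter scope (depth=2)
Step 6: declare e=(read c)=63 at depth 2
Step 7: exit scope (depth=1)
Step 8: declare d=(read c)=63 at depth 1
Step 9: enter scope (depth=2)
Visible at query point: c=63 d=63

Answer: 1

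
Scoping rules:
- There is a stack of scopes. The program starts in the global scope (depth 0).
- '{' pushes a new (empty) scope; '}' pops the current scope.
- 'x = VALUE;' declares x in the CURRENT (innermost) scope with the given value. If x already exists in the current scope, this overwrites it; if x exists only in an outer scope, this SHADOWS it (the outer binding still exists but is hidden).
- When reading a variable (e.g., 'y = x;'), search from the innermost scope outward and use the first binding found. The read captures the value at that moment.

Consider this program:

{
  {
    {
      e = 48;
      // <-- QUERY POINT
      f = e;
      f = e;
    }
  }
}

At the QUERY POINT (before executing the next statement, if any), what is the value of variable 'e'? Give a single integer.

Step 1: enter scope (depth=1)
Step 2: enter scope (depth=2)
Step 3: enter scope (depth=3)
Step 4: declare e=48 at depth 3
Visible at query point: e=48

Answer: 48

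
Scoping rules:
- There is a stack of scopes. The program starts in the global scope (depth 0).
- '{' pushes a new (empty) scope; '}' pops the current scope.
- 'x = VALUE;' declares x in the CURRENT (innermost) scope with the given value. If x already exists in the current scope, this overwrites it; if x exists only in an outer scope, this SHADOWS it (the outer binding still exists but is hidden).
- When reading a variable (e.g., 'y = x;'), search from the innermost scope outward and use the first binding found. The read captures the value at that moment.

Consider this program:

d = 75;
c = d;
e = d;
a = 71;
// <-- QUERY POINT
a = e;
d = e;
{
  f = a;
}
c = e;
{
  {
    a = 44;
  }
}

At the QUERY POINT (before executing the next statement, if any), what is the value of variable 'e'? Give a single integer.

Answer: 75

Derivation:
Step 1: declare d=75 at depth 0
Step 2: declare c=(read d)=75 at depth 0
Step 3: declare e=(read d)=75 at depth 0
Step 4: declare a=71 at depth 0
Visible at query point: a=71 c=75 d=75 e=75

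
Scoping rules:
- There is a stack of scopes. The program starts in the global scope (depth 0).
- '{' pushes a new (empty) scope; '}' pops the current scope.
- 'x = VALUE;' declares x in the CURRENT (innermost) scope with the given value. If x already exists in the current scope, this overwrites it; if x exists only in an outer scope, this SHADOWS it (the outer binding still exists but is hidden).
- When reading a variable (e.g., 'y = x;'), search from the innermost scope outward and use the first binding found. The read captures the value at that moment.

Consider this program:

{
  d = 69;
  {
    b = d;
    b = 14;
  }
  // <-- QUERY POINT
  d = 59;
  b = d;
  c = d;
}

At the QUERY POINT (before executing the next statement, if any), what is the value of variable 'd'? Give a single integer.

Answer: 69

Derivation:
Step 1: enter scope (depth=1)
Step 2: declare d=69 at depth 1
Step 3: enter scope (depth=2)
Step 4: declare b=(read d)=69 at depth 2
Step 5: declare b=14 at depth 2
Step 6: exit scope (depth=1)
Visible at query point: d=69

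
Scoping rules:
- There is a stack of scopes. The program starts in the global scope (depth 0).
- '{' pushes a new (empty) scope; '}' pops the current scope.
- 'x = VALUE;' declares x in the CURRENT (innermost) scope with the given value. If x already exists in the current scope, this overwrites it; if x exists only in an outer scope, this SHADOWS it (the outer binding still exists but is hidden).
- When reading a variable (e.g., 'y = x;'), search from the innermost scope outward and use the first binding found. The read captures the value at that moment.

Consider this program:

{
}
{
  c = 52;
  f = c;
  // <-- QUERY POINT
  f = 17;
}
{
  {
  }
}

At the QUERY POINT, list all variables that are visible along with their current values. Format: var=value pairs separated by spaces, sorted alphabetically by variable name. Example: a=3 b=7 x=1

Answer: c=52 f=52

Derivation:
Step 1: enter scope (depth=1)
Step 2: exit scope (depth=0)
Step 3: enter scope (depth=1)
Step 4: declare c=52 at depth 1
Step 5: declare f=(read c)=52 at depth 1
Visible at query point: c=52 f=52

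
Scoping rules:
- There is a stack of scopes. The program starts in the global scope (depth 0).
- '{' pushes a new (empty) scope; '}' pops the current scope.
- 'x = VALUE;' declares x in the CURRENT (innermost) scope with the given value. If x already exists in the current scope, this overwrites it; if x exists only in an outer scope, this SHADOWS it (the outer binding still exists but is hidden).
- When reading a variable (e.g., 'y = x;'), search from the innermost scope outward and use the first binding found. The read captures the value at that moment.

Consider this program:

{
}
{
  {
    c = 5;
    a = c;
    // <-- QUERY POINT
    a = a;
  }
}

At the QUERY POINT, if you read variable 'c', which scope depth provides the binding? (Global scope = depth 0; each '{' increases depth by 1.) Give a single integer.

Answer: 2

Derivation:
Step 1: enter scope (depth=1)
Step 2: exit scope (depth=0)
Step 3: enter scope (depth=1)
Step 4: enter scope (depth=2)
Step 5: declare c=5 at depth 2
Step 6: declare a=(read c)=5 at depth 2
Visible at query point: a=5 c=5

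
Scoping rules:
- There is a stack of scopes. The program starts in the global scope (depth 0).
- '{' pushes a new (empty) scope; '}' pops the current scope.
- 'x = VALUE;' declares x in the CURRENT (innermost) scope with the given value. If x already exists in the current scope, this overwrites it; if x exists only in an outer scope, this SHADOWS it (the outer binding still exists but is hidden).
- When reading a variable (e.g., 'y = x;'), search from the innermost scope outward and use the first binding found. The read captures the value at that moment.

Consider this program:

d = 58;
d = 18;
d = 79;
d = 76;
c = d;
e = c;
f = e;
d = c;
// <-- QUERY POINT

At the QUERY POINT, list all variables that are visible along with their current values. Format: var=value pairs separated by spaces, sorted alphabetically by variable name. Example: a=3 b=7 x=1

Step 1: declare d=58 at depth 0
Step 2: declare d=18 at depth 0
Step 3: declare d=79 at depth 0
Step 4: declare d=76 at depth 0
Step 5: declare c=(read d)=76 at depth 0
Step 6: declare e=(read c)=76 at depth 0
Step 7: declare f=(read e)=76 at depth 0
Step 8: declare d=(read c)=76 at depth 0
Visible at query point: c=76 d=76 e=76 f=76

Answer: c=76 d=76 e=76 f=76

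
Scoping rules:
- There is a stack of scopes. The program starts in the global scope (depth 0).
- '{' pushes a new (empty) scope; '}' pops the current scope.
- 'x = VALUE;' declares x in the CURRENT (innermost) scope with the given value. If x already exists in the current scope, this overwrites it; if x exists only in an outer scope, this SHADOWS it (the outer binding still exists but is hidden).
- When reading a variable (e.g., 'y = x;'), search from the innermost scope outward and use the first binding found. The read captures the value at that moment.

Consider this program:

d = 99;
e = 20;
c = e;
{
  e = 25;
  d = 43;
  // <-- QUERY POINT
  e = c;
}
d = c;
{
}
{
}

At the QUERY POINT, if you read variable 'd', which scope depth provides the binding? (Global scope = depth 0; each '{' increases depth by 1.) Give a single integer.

Answer: 1

Derivation:
Step 1: declare d=99 at depth 0
Step 2: declare e=20 at depth 0
Step 3: declare c=(read e)=20 at depth 0
Step 4: enter scope (depth=1)
Step 5: declare e=25 at depth 1
Step 6: declare d=43 at depth 1
Visible at query point: c=20 d=43 e=25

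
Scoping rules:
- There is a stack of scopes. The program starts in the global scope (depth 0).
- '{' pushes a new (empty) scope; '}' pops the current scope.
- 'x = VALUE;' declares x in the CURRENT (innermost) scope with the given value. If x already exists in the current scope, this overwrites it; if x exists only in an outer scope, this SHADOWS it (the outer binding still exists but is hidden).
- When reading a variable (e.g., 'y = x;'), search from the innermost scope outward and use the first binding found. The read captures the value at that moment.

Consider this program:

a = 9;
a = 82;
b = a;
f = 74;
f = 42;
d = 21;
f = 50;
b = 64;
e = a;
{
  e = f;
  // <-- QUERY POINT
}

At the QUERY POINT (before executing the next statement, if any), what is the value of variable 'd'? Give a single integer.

Step 1: declare a=9 at depth 0
Step 2: declare a=82 at depth 0
Step 3: declare b=(read a)=82 at depth 0
Step 4: declare f=74 at depth 0
Step 5: declare f=42 at depth 0
Step 6: declare d=21 at depth 0
Step 7: declare f=50 at depth 0
Step 8: declare b=64 at depth 0
Step 9: declare e=(read a)=82 at depth 0
Step 10: enter scope (depth=1)
Step 11: declare e=(read f)=50 at depth 1
Visible at query point: a=82 b=64 d=21 e=50 f=50

Answer: 21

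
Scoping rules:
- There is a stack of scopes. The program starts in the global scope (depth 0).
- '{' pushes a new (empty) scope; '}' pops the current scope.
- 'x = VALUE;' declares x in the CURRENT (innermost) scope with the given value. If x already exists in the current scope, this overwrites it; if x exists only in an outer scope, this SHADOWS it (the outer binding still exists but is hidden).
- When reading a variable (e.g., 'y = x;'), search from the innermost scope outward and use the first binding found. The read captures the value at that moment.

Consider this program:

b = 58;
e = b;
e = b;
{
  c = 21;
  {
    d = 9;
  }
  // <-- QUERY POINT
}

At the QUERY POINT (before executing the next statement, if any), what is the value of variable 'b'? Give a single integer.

Answer: 58

Derivation:
Step 1: declare b=58 at depth 0
Step 2: declare e=(read b)=58 at depth 0
Step 3: declare e=(read b)=58 at depth 0
Step 4: enter scope (depth=1)
Step 5: declare c=21 at depth 1
Step 6: enter scope (depth=2)
Step 7: declare d=9 at depth 2
Step 8: exit scope (depth=1)
Visible at query point: b=58 c=21 e=58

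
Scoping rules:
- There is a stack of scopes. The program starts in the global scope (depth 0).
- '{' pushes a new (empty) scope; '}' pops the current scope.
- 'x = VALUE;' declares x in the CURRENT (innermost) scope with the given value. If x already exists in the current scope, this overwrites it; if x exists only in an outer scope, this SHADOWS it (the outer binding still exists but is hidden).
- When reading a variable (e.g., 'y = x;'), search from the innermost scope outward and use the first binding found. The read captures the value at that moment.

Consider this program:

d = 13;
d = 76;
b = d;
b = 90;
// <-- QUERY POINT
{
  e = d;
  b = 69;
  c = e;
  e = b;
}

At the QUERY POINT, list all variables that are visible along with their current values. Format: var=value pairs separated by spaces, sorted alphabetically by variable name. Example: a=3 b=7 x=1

Answer: b=90 d=76

Derivation:
Step 1: declare d=13 at depth 0
Step 2: declare d=76 at depth 0
Step 3: declare b=(read d)=76 at depth 0
Step 4: declare b=90 at depth 0
Visible at query point: b=90 d=76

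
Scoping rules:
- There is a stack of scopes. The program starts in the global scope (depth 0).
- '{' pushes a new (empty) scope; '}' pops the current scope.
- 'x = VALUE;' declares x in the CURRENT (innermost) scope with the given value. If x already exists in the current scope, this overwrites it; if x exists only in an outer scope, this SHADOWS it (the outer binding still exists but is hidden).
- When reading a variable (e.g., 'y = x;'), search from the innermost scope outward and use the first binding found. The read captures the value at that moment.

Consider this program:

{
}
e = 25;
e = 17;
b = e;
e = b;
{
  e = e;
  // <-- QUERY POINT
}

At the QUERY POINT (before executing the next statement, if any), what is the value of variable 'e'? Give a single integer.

Answer: 17

Derivation:
Step 1: enter scope (depth=1)
Step 2: exit scope (depth=0)
Step 3: declare e=25 at depth 0
Step 4: declare e=17 at depth 0
Step 5: declare b=(read e)=17 at depth 0
Step 6: declare e=(read b)=17 at depth 0
Step 7: enter scope (depth=1)
Step 8: declare e=(read e)=17 at depth 1
Visible at query point: b=17 e=17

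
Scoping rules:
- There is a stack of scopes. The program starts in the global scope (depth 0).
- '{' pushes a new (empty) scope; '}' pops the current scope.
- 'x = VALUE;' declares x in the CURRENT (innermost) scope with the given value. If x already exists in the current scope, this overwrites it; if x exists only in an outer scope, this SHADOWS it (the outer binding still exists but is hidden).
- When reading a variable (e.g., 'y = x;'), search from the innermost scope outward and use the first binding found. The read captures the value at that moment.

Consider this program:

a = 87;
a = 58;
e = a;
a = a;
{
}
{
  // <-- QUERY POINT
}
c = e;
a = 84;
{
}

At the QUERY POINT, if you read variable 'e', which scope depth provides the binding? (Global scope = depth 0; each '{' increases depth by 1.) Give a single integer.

Answer: 0

Derivation:
Step 1: declare a=87 at depth 0
Step 2: declare a=58 at depth 0
Step 3: declare e=(read a)=58 at depth 0
Step 4: declare a=(read a)=58 at depth 0
Step 5: enter scope (depth=1)
Step 6: exit scope (depth=0)
Step 7: enter scope (depth=1)
Visible at query point: a=58 e=58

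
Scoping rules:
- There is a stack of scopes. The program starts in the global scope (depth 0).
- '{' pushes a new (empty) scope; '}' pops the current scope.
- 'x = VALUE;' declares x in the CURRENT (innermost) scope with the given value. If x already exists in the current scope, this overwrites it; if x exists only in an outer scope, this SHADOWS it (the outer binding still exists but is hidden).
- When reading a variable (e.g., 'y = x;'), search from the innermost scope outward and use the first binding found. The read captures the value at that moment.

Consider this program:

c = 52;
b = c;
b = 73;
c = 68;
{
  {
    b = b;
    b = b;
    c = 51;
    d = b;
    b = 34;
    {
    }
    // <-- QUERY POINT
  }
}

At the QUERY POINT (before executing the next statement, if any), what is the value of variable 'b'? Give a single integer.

Answer: 34

Derivation:
Step 1: declare c=52 at depth 0
Step 2: declare b=(read c)=52 at depth 0
Step 3: declare b=73 at depth 0
Step 4: declare c=68 at depth 0
Step 5: enter scope (depth=1)
Step 6: enter scope (depth=2)
Step 7: declare b=(read b)=73 at depth 2
Step 8: declare b=(read b)=73 at depth 2
Step 9: declare c=51 at depth 2
Step 10: declare d=(read b)=73 at depth 2
Step 11: declare b=34 at depth 2
Step 12: enter scope (depth=3)
Step 13: exit scope (depth=2)
Visible at query point: b=34 c=51 d=73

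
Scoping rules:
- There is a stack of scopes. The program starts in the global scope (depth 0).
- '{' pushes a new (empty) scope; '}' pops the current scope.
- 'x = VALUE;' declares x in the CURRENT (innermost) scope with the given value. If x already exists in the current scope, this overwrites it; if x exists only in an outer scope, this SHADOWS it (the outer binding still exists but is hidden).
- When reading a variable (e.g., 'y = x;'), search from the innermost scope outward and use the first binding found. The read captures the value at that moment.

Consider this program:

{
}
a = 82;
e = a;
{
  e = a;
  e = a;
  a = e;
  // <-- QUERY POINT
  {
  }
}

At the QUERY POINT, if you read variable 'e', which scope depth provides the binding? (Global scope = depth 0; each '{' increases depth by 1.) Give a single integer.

Step 1: enter scope (depth=1)
Step 2: exit scope (depth=0)
Step 3: declare a=82 at depth 0
Step 4: declare e=(read a)=82 at depth 0
Step 5: enter scope (depth=1)
Step 6: declare e=(read a)=82 at depth 1
Step 7: declare e=(read a)=82 at depth 1
Step 8: declare a=(read e)=82 at depth 1
Visible at query point: a=82 e=82

Answer: 1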